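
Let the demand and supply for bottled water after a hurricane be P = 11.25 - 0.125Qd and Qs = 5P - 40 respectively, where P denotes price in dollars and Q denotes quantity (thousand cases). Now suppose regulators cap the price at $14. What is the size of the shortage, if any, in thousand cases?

Rearranging demand gives Qd = 90 - 8P. Equilibrium: 90 - 8P = 5P - 40, so 130 = 13P and P* = 10, Q* = 10.
The ceiling of 14 is above the equilibrium price 10, so it is not binding; the market clears at P* = 10, Q* = 10.
Since the control does not bind, there is no shortage.

0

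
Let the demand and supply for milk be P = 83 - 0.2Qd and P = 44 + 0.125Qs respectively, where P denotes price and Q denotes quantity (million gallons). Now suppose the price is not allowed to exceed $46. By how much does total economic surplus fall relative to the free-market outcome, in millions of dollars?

1757.6

Rearranging demand gives Qd = 415 - 5P; rearranging supply gives Qs = 8P - 352. In a free market, 415 - 5P = 8P - 352 gives the equilibrium P* = 59, Q* = 120.
Because the ceiling (46) lies below the market-clearing price, it is binding.
At P = 46: Qd = 415 - 5·46 = 185 and Qs = 8·46 - 352 = 16.
Quantity traded falls to 16. At Q = 16 the demand price is (415 - 16)/5 = 79.8 and the supply price is (352 + 16)/8 = 46.
Deadweight loss = ½ · (79.8 - 46) · (120 - 16) = ½ · 33.8 · 104 = 1757.6.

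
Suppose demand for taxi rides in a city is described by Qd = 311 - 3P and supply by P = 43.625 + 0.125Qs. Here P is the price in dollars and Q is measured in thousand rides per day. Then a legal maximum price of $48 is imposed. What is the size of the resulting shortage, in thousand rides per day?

132

Rearranging supply gives Qs = 8P - 349. In a free market, 311 - 3P = 8P - 349 gives the equilibrium P* = 60, Q* = 131.
Because the ceiling (48) lies below the market-clearing price, it is binding.
At P = 48: Qd = 311 - 3·48 = 167 and Qs = 8·48 - 349 = 35.
Shortage = Qd - Qs = 167 - 35 = 132.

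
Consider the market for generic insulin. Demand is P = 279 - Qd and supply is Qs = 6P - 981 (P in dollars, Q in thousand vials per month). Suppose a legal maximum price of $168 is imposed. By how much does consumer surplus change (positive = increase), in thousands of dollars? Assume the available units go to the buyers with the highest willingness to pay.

Rearranging demand gives Qd = 279 - P. In a free market, 279 - P = 6P - 981 gives the equilibrium P* = 180, Q* = 99.
Since 168 < 180, the ceiling is binding.
At P = 168: Qd = 279 - 168 = 111 and Qs = 6·168 - 981 = 27.
Consumer surplus without the control is ½ · (279 - 180) · 99 = 4900.5.
With the ceiling, 27 units are sold at 168 (assume they go to the highest-value buyers). The demand price at Q = 27 is 252, so CS = ½ · [(279 - 168) + (252 - 168)] · 27 = 2632.5.
Change in consumer surplus = 2632.5 - 4900.5 = -2268.

-2268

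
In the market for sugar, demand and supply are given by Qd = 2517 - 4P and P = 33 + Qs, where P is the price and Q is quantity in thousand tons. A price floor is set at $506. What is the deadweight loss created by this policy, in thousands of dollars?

Rearranging supply gives Qs = P - 33. Equilibrium: 2517 - 4P = P - 33, so 2550 = 5P and P* = 510, Q* = 477.
Since 506 is below P* = 510, the floor does not bind and the free-market outcome prevails.
Since the control does not bind, no trades are prevented and deadweight loss is zero.

0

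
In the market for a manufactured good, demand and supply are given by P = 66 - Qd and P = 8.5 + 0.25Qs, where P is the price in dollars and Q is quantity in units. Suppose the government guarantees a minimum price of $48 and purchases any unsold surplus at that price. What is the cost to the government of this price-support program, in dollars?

Rearranging demand gives Qd = 66 - P; rearranging supply gives Qs = 4P - 34. Without the control the market clears where 66 - P = 4P - 34, i.e. P* = 20 and Q* = 46.
Because the floor (48) lies above the market-clearing price, it is binding.
At P = 48: Qd = 66 - 48 = 18 and Qs = 4·48 - 34 = 158.
Surplus = Qs - Qd = 140.
Government expenditure = surplus × support price = 140 × 48 = 6720.

6720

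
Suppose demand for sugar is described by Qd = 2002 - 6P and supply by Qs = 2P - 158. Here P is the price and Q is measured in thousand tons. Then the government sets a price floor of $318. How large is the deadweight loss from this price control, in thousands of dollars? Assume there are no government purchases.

27648

Without the control the market clears where 2002 - 6P = 2P - 158, i.e. P* = 270 and Q* = 382.
Since 318 > 270, the floor is binding.
At P = 318: Qd = 2002 - 6·318 = 94 and Qs = 2·318 - 158 = 478.
Quantity traded falls to 94. At Q = 94 the demand price is (2002 - 94)/6 = 318 and the supply price is (158 + 94)/2 = 126.
Deadweight loss = ½ · (318 - 126) · (382 - 94) = ½ · 192 · 288 = 27648.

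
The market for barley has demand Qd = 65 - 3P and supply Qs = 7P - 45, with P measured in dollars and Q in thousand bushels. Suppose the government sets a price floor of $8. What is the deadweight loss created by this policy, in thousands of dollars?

0

In a free market, 65 - 3P = 7P - 45 gives the equilibrium P* = 11, Q* = 32.
The floor of 8 is below the equilibrium price 11, so it is not binding; the market clears at P* = 11, Q* = 32.
Since the control does not bind, no trades are prevented and deadweight loss is zero.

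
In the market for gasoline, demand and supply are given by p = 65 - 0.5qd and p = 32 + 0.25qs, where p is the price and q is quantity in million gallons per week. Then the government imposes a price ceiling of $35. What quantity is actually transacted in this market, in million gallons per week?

12

Rearranging demand gives qd = 130 - 2p; rearranging supply gives qs = 4p - 128. In a free market, 130 - 2p = 4p - 128 gives the equilibrium p* = 43, q* = 44.
Because the ceiling (35) lies below the market-clearing price, it is binding.
At p = 35: qd = 130 - 2·35 = 60 and qs = 4·35 - 128 = 12.
The quantity actually transacted is the short side, supply: 12.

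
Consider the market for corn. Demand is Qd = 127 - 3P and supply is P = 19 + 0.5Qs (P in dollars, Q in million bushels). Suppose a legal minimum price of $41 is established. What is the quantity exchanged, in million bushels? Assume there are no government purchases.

Rearranging supply gives Qs = 2P - 38. Without the control the market clears where 127 - 3P = 2P - 38, i.e. P* = 33 and Q* = 28.
Since 41 > 33, the floor is binding.
At P = 41: Qd = 127 - 3·41 = 4 and Qs = 2·41 - 38 = 44.
The quantity actually transacted is the short side, demand: 4.

4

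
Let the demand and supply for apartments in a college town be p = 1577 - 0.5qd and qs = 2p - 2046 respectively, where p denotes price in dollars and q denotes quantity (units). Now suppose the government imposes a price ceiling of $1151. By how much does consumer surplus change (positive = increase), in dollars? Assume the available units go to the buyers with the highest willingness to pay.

15943

Rearranging demand gives qd = 3154 - 2p. Setting quantity demanded equal to quantity supplied, 3154 - 2p = 2p - 2046, gives p* = 1300 and q* = 554.
Since 1151 < 1300, the ceiling is binding.
At p = 1151: qd = 3154 - 2·1151 = 852 and qs = 2·1151 - 2046 = 256.
Consumer surplus without the control is ½ · (1577 - 1300) · 554 = 76729.
With the ceiling, 256 units are sold at 1151 (assume they go to the highest-value buyers). The demand price at q = 256 is 1449, so CS = ½ · [(1577 - 1151) + (1449 - 1151)] · 256 = 92672.
Change in consumer surplus = 92672 - 76729 = 15943.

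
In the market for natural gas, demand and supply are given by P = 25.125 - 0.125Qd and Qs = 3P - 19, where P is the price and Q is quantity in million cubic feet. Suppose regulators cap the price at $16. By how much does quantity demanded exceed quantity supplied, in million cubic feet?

44

Rearranging demand gives Qd = 201 - 8P. Without the control the market clears where 201 - 8P = 3P - 19, i.e. P* = 20 and Q* = 41.
Since 16 < 20, the ceiling is binding.
At P = 16: Qd = 201 - 8·16 = 73 and Qs = 3·16 - 19 = 29.
Shortage = Qd - Qs = 73 - 29 = 44.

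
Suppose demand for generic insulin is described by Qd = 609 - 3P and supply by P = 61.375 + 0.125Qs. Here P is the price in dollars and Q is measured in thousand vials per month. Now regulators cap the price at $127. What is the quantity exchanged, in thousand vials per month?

Rearranging supply gives Qs = 8P - 491. Equilibrium: 609 - 3P = 8P - 491, so 1100 = 11P and P* = 100, Q* = 309.
The ceiling of 127 is above the equilibrium price 100, so it is not binding; the market clears at P* = 100, Q* = 309.

309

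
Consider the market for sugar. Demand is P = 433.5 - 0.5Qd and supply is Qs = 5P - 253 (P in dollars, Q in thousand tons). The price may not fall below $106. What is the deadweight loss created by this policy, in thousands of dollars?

Rearranging demand gives Qd = 867 - 2P. Setting quantity demanded equal to quantity supplied, 867 - 2P = 5P - 253, gives P* = 160 and Q* = 547.
The floor of 106 is below the equilibrium price 160, so it is not binding; the market clears at P* = 160, Q* = 547.
Since the control does not bind, no trades are prevented and deadweight loss is zero.

0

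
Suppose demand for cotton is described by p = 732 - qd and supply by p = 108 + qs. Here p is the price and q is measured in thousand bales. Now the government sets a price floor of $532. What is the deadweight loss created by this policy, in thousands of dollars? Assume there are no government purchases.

Rearranging demand gives qd = 732 - p; rearranging supply gives qs = p - 108. Setting quantity demanded equal to quantity supplied, 732 - p = p - 108, gives p* = 420 and q* = 312.
The floor of 532 is above the equilibrium price 420, so it binds.
At p = 532: qd = 732 - 532 = 200 and qs = 532 - 108 = 424.
Quantity traded falls to 200. At q = 200 the demand price is 732 - 200 = 532 and the supply price is 108 + 200 = 308.
Deadweight loss = ½ · (532 - 308) · (312 - 200) = ½ · 224 · 112 = 12544.

12544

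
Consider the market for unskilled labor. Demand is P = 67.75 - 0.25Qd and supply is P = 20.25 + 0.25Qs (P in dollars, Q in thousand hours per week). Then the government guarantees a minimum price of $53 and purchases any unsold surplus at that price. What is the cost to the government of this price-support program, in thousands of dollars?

3816

Rearranging demand gives Qd = 271 - 4P; rearranging supply gives Qs = 4P - 81. Setting quantity demanded equal to quantity supplied, 271 - 4P = 4P - 81, gives P* = 44 and Q* = 95.
Since 53 > 44, the floor is binding.
At P = 53: Qd = 271 - 4·53 = 59 and Qs = 4·53 - 81 = 131.
Surplus = Qs - Qd = 72.
Government expenditure = surplus × support price = 72 × 53 = 3816.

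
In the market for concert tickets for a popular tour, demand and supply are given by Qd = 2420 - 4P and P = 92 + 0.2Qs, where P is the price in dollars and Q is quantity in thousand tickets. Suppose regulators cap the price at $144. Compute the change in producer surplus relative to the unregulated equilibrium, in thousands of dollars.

Rearranging supply gives Qs = 5P - 460. In a free market, 2420 - 4P = 5P - 460 gives the equilibrium P* = 320, Q* = 1140.
The ceiling of 144 is below the equilibrium price 320, so it binds.
At P = 144: Qd = 2420 - 4·144 = 1844 and Qs = 5·144 - 460 = 260.
Producer surplus without the control is ½ · (320 - 92) · 1140 = 129960.
With the ceiling, producers sell 260 units at 144, so PS = ½ · (144 - 92) · 260 = 6760.
Change in producer surplus = 6760 - 129960 = -123200.

-123200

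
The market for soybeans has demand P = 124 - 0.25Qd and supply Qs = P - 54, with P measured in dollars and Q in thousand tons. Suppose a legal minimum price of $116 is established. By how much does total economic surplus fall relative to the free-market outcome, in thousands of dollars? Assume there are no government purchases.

Rearranging demand gives Qd = 496 - 4P. Equilibrium: 496 - 4P = P - 54, so 550 = 5P and P* = 110, Q* = 56.
Because the floor (116) lies above the market-clearing price, it is binding.
At P = 116: Qd = 496 - 4·116 = 32 and Qs = 116 - 54 = 62.
Quantity traded falls to 32. At Q = 32 the demand price is (496 - 32)/4 = 116 and the supply price is 54 + 32 = 86.
Deadweight loss = ½ · (116 - 86) · (56 - 32) = ½ · 30 · 24 = 360.

360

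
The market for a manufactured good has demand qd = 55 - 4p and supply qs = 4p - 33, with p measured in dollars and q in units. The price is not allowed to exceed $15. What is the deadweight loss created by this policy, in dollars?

0

Without the control the market clears where 55 - 4p = 4p - 33, i.e. p* = 11 and q* = 11.
Since 15 is above p* = 11, the ceiling does not bind and the free-market outcome prevails.
Since the control does not bind, no trades are prevented and deadweight loss is zero.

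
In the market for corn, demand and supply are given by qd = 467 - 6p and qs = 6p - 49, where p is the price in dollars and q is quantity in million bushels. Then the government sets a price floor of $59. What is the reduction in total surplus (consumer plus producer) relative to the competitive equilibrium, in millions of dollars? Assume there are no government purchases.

1536

Equilibrium: 467 - 6p = 6p - 49, so 516 = 12p and p* = 43, q* = 209.
Because the floor (59) lies above the market-clearing price, it is binding.
At p = 59: qd = 467 - 6·59 = 113 and qs = 6·59 - 49 = 305.
Quantity traded falls to 113. At q = 113 the demand price is (467 - 113)/6 = 59 and the supply price is (49 + 113)/6 = 27.
Deadweight loss = ½ · (59 - 27) · (209 - 113) = ½ · 32 · 96 = 1536.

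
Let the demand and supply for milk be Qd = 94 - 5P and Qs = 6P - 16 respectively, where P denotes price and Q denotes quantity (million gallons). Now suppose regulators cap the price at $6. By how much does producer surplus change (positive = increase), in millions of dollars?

-128

Equilibrium: 94 - 5P = 6P - 16, so 110 = 11P and P* = 10, Q* = 44.
The ceiling of 6 is below the equilibrium price 10, so it binds.
At P = 6: Qd = 94 - 5·6 = 64 and Qs = 6·6 - 16 = 20.
Producer surplus without the control is ½ · (10 - 8/3) · 44 = 484/3.
With the ceiling, producers sell 20 units at 6, so PS = ½ · (6 - 8/3) · 20 = 100/3.
Change in producer surplus = 100/3 - 484/3 = -128.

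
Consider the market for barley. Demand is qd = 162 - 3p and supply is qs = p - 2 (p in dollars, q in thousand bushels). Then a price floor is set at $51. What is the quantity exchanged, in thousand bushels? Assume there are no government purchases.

Without the control the market clears where 162 - 3p = p - 2, i.e. p* = 41 and q* = 39.
Because the floor (51) lies above the market-clearing price, it is binding.
At p = 51: qd = 162 - 3·51 = 9 and qs = 51 - 2 = 49.
The quantity actually transacted is the short side, demand: 9.

9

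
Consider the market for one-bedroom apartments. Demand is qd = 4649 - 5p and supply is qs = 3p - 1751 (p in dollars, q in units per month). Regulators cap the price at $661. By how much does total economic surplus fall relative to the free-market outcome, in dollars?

46370.4

In a free market, 4649 - 5p = 3p - 1751 gives the equilibrium p* = 800, q* = 649.
Since 661 < 800, the ceiling is binding.
At p = 661: qd = 4649 - 5·661 = 1344 and qs = 3·661 - 1751 = 232.
Quantity traded falls to 232. At q = 232 the demand price is (4649 - 232)/5 = 883.4 and the supply price is (1751 + 232)/3 = 661.
Deadweight loss = ½ · (883.4 - 661) · (649 - 232) = ½ · 222.4 · 417 = 46370.4.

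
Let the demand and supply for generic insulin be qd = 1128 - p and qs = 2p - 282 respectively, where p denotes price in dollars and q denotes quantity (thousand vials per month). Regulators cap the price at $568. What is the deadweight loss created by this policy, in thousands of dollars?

0

Without the control the market clears where 1128 - p = 2p - 282, i.e. p* = 470 and q* = 658.
The ceiling of 568 is above the equilibrium price 470, so it is not binding; the market clears at p* = 470, q* = 658.
Since the control does not bind, no trades are prevented and deadweight loss is zero.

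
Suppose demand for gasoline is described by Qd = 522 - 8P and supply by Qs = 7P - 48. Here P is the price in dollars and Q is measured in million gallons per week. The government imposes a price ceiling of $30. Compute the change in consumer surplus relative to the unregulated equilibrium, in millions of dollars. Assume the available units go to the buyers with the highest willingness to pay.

1100

Without the control the market clears where 522 - 8P = 7P - 48, i.e. P* = 38 and Q* = 218.
Since 30 < 38, the ceiling is binding.
At P = 30: Qd = 522 - 8·30 = 282 and Qs = 7·30 - 48 = 162.
Consumer surplus without the control is ½ · (65.25 - 38) · 218 = 2970.25.
With the ceiling, 162 units are sold at 30 (assume they go to the highest-value buyers). The demand price at Q = 162 is 45, so CS = ½ · [(65.25 - 30) + (45 - 30)] · 162 = 4070.25.
Change in consumer surplus = 4070.25 - 2970.25 = 1100.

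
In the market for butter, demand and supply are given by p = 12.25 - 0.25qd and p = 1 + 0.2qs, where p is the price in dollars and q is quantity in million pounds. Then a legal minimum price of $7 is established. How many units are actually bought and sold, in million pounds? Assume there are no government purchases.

Rearranging demand gives qd = 49 - 4p; rearranging supply gives qs = 5p - 5. Setting quantity demanded equal to quantity supplied, 49 - 4p = 5p - 5, gives p* = 6 and q* = 25.
The floor of 7 is above the equilibrium price 6, so it binds.
At p = 7: qd = 49 - 4·7 = 21 and qs = 5·7 - 5 = 30.
The quantity actually transacted is the short side, demand: 21.

21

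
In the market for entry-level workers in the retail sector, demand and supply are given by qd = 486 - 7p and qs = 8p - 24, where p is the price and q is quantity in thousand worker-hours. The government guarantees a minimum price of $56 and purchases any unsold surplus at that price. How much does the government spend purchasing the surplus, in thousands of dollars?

18480

Setting quantity demanded equal to quantity supplied, 486 - 7p = 8p - 24, gives p* = 34 and q* = 248.
Since 56 > 34, the floor is binding.
At p = 56: qd = 486 - 7·56 = 94 and qs = 8·56 - 24 = 424.
Surplus = qs - qd = 330.
Government expenditure = surplus × support price = 330 × 56 = 18480.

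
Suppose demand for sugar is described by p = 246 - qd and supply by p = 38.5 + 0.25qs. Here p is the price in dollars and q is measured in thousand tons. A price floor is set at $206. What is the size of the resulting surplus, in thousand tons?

Rearranging demand gives qd = 246 - p; rearranging supply gives qs = 4p - 154. In a free market, 246 - p = 4p - 154 gives the equilibrium p* = 80, q* = 166.
Since 206 > 80, the floor is binding.
At p = 206: qd = 246 - 206 = 40 and qs = 4·206 - 154 = 670.
Surplus = qs - qd = 670 - 40 = 630.

630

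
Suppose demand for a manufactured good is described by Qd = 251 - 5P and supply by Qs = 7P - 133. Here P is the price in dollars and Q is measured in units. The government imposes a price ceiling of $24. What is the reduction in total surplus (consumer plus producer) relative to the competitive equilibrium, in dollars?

Without the control the market clears where 251 - 5P = 7P - 133, i.e. P* = 32 and Q* = 91.
Because the ceiling (24) lies below the market-clearing price, it is binding.
At P = 24: Qd = 251 - 5·24 = 131 and Qs = 7·24 - 133 = 35.
Quantity traded falls to 35. At Q = 35 the demand price is (251 - 35)/5 = 43.2 and the supply price is (133 + 35)/7 = 24.
Deadweight loss = ½ · (43.2 - 24) · (91 - 35) = ½ · 19.2 · 56 = 537.6.

537.6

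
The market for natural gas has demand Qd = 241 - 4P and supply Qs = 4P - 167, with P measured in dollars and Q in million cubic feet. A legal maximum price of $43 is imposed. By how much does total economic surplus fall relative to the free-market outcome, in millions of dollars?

256

Setting quantity demanded equal to quantity supplied, 241 - 4P = 4P - 167, gives P* = 51 and Q* = 37.
Since 43 < 51, the ceiling is binding.
At P = 43: Qd = 241 - 4·43 = 69 and Qs = 4·43 - 167 = 5.
Quantity traded falls to 5. At Q = 5 the demand price is (241 - 5)/4 = 59 and the supply price is (167 + 5)/4 = 43.
Deadweight loss = ½ · (59 - 43) · (37 - 5) = ½ · 16 · 32 = 256.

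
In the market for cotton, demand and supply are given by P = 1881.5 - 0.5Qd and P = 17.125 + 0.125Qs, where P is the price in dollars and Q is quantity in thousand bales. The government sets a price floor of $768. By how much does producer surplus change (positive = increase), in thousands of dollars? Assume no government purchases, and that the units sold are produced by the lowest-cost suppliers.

806085

Rearranging demand gives Qd = 3763 - 2P; rearranging supply gives Qs = 8P - 137. Without the control the market clears where 3763 - 2P = 8P - 137, i.e. P* = 390 and Q* = 2983.
The floor of 768 is above the equilibrium price 390, so it binds.
At P = 768: Qd = 3763 - 2·768 = 2227 and Qs = 8·768 - 137 = 6007.
Producer surplus without the control is ½ · (390 - 17.125) · 2983 = 556143.0625.
With the floor, 2227 units are sold at 768. The supply price at Q = 2227 is 295.5, so PS = ½ · [(768 - 17.125) + (768 - 295.5)] · 2227 = 1362228.0625.
Change in producer surplus = 1362228.0625 - 556143.0625 = 806085.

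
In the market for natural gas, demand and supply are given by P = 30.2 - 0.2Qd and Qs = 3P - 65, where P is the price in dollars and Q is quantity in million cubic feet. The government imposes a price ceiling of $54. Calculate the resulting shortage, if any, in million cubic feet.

0

Rearranging demand gives Qd = 151 - 5P. Setting quantity demanded equal to quantity supplied, 151 - 5P = 3P - 65, gives P* = 27 and Q* = 16.
The ceiling of 54 is above the equilibrium price 27, so it is not binding; the market clears at P* = 27, Q* = 16.
Since the control does not bind, there is no shortage.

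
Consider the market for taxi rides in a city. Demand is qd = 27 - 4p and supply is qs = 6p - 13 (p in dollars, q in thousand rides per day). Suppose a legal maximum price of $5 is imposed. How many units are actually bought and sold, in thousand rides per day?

Without the control the market clears where 27 - 4p = 6p - 13, i.e. p* = 4 and q* = 11.
The ceiling of 5 is above the equilibrium price 4, so it is not binding; the market clears at p* = 4, q* = 11.

11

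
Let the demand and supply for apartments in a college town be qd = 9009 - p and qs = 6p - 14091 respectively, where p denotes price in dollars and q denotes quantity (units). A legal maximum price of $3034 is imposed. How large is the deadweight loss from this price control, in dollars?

1485876

Equilibrium: 9009 - p = 6p - 14091, so 23100 = 7p and p* = 3300, q* = 5709.
Because the ceiling (3034) lies below the market-clearing price, it is binding.
At p = 3034: qd = 9009 - 3034 = 5975 and qs = 6·3034 - 14091 = 4113.
Quantity traded falls to 4113. At q = 4113 the demand price is 9009 - 4113 = 4896 and the supply price is (14091 + 4113)/6 = 3034.
Deadweight loss = ½ · (4896 - 3034) · (5709 - 4113) = ½ · 1862 · 1596 = 1485876.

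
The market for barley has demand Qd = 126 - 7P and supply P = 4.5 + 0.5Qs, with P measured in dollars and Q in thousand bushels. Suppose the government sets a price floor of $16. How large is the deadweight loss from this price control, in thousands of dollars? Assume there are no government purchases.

Rearranging supply gives Qs = 2P - 9. Without the control the market clears where 126 - 7P = 2P - 9, i.e. P* = 15 and Q* = 21.
Because the floor (16) lies above the market-clearing price, it is binding.
At P = 16: Qd = 126 - 7·16 = 14 and Qs = 2·16 - 9 = 23.
Quantity traded falls to 14. At Q = 14 the demand price is (126 - 14)/7 = 16 and the supply price is (9 + 14)/2 = 11.5.
Deadweight loss = ½ · (16 - 11.5) · (21 - 14) = ½ · 4.5 · 7 = 15.75.

15.75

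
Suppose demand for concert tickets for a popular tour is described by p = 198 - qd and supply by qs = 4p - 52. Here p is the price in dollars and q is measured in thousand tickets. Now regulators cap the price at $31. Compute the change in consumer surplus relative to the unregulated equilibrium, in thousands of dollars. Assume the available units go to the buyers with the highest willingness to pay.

-1520

Rearranging demand gives qd = 198 - p. Without the control the market clears where 198 - p = 4p - 52, i.e. p* = 50 and q* = 148.
Since 31 < 50, the ceiling is binding.
At p = 31: qd = 198 - 31 = 167 and qs = 4·31 - 52 = 72.
Consumer surplus without the control is ½ · (198 - 50) · 148 = 10952.
With the ceiling, 72 units are sold at 31 (assume they go to the highest-value buyers). The demand price at q = 72 is 126, so CS = ½ · [(198 - 31) + (126 - 31)] · 72 = 9432.
Change in consumer surplus = 9432 - 10952 = -1520.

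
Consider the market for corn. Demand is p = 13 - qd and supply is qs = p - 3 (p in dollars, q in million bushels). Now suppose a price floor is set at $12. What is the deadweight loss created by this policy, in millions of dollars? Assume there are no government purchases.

16

Rearranging demand gives qd = 13 - p. Equilibrium: 13 - p = p - 3, so 16 = 2p and p* = 8, q* = 5.
Since 12 > 8, the floor is binding.
At p = 12: qd = 13 - 12 = 1 and qs = 12 - 3 = 9.
Quantity traded falls to 1. At q = 1 the demand price is 13 - 1 = 12 and the supply price is 3 + 1 = 4.
Deadweight loss = ½ · (12 - 4) · (5 - 1) = ½ · 8 · 4 = 16.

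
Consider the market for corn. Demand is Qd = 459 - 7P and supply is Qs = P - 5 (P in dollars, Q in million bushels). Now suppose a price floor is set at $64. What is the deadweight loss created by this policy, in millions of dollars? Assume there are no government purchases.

1008

In a free market, 459 - 7P = P - 5 gives the equilibrium P* = 58, Q* = 53.
Because the floor (64) lies above the market-clearing price, it is binding.
At P = 64: Qd = 459 - 7·64 = 11 and Qs = 64 - 5 = 59.
Quantity traded falls to 11. At Q = 11 the demand price is (459 - 11)/7 = 64 and the supply price is 5 + 11 = 16.
Deadweight loss = ½ · (64 - 16) · (53 - 11) = ½ · 48 · 42 = 1008.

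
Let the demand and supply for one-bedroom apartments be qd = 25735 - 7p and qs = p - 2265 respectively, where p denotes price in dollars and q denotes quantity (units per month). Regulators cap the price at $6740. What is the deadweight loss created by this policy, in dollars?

0

Setting quantity demanded equal to quantity supplied, 25735 - 7p = p - 2265, gives p* = 3500 and q* = 1235.
The ceiling of 6740 is above the equilibrium price 3500, so it is not binding; the market clears at p* = 3500, q* = 1235.
Since the control does not bind, no trades are prevented and deadweight loss is zero.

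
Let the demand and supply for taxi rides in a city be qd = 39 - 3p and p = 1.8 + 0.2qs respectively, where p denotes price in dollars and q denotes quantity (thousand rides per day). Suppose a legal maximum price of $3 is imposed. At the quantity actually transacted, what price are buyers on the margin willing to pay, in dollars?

Rearranging supply gives qs = 5p - 9. Without the control the market clears where 39 - 3p = 5p - 9, i.e. p* = 6 and q* = 21.
Since 3 < 6, the ceiling is binding.
At p = 3: qd = 39 - 3·3 = 30 and qs = 5·3 - 9 = 6.
Only 6 units reach the market. On the demand curve, the marginal buyer's willingness to pay at q = 6 is (39 - 6)/3 = 11.

11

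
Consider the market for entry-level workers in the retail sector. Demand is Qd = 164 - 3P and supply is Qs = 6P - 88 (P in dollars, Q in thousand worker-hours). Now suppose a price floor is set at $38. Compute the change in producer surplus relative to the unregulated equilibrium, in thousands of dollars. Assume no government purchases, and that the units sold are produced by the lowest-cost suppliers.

Setting quantity demanded equal to quantity supplied, 164 - 3P = 6P - 88, gives P* = 28 and Q* = 80.
The floor of 38 is above the equilibrium price 28, so it binds.
At P = 38: Qd = 164 - 3·38 = 50 and Qs = 6·38 - 88 = 140.
Producer surplus without the control is ½ · (28 - 44/3) · 80 = 1600/3.
With the floor, 50 units are sold at 38. The supply price at Q = 50 is 23, so PS = ½ · [(38 - 44/3) + (38 - 23)] · 50 = 2875/3.
Change in producer surplus = 2875/3 - 1600/3 = 425.

425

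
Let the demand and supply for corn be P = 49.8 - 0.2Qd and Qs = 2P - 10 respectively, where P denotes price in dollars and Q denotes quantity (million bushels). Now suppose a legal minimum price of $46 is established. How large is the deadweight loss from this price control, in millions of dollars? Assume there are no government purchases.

708.75

Rearranging demand gives Qd = 249 - 5P. Setting quantity demanded equal to quantity supplied, 249 - 5P = 2P - 10, gives P* = 37 and Q* = 64.
Because the floor (46) lies above the market-clearing price, it is binding.
At P = 46: Qd = 249 - 5·46 = 19 and Qs = 2·46 - 10 = 82.
Quantity traded falls to 19. At Q = 19 the demand price is (249 - 19)/5 = 46 and the supply price is (10 + 19)/2 = 14.5.
Deadweight loss = ½ · (46 - 14.5) · (64 - 19) = ½ · 31.5 · 45 = 708.75.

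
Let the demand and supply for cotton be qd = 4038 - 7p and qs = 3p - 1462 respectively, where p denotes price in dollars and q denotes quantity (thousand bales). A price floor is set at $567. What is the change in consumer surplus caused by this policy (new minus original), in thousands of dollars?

In a free market, 4038 - 7p = 3p - 1462 gives the equilibrium p* = 550, q* = 188.
The floor of 567 is above the equilibrium price 550, so it binds.
At p = 567: qd = 4038 - 7·567 = 69 and qs = 3·567 - 1462 = 239.
Consumer surplus without the control is ½ · (4038/7 - 550) · 188 = 17672/7.
With the floor, consumers buy 69 units at 567, so CS = ½ · (4038/7 - 567) · 69 = 4761/14.
Change in consumer surplus = 4761/14 - 17672/7 = -2184.5.

-2184.5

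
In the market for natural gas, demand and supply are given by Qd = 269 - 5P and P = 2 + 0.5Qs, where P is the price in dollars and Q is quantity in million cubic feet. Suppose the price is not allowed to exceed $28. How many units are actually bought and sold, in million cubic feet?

52

Rearranging supply gives Qs = 2P - 4. Equilibrium: 269 - 5P = 2P - 4, so 273 = 7P and P* = 39, Q* = 74.
Because the ceiling (28) lies below the market-clearing price, it is binding.
At P = 28: Qd = 269 - 5·28 = 129 and Qs = 2·28 - 4 = 52.
The quantity actually transacted is the short side, supply: 52.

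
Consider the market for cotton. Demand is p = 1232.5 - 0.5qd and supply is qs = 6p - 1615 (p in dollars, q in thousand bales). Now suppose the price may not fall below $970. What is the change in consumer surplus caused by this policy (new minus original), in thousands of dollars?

-453100

Rearranging demand gives qd = 2465 - 2p. Setting quantity demanded equal to quantity supplied, 2465 - 2p = 6p - 1615, gives p* = 510 and q* = 1445.
Since 970 > 510, the floor is binding.
At p = 970: qd = 2465 - 2·970 = 525 and qs = 6·970 - 1615 = 4205.
Consumer surplus without the control is ½ · (1232.5 - 510) · 1445 = 522006.25.
With the floor, consumers buy 525 units at 970, so CS = ½ · (1232.5 - 970) · 525 = 68906.25.
Change in consumer surplus = 68906.25 - 522006.25 = -453100.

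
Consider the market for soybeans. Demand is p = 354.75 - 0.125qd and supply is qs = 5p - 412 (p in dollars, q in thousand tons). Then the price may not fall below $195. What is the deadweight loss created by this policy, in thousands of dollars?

Rearranging demand gives qd = 2838 - 8p. Setting quantity demanded equal to quantity supplied, 2838 - 8p = 5p - 412, gives p* = 250 and q* = 838.
Since 195 is below p* = 250, the floor does not bind and the free-market outcome prevails.
Since the control does not bind, no trades are prevented and deadweight loss is zero.

0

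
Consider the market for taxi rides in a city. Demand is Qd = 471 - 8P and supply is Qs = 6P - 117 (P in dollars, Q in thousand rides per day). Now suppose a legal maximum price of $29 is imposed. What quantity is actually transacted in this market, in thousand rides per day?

In a free market, 471 - 8P = 6P - 117 gives the equilibrium P* = 42, Q* = 135.
Because the ceiling (29) lies below the market-clearing price, it is binding.
At P = 29: Qd = 471 - 8·29 = 239 and Qs = 6·29 - 117 = 57.
The quantity actually transacted is the short side, supply: 57.

57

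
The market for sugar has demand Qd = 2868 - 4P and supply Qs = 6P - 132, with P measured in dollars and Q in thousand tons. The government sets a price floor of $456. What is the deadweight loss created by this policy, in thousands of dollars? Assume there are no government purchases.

81120

Without the control the market clears where 2868 - 4P = 6P - 132, i.e. P* = 300 and Q* = 1668.
Because the floor (456) lies above the market-clearing price, it is binding.
At P = 456: Qd = 2868 - 4·456 = 1044 and Qs = 6·456 - 132 = 2604.
Quantity traded falls to 1044. At Q = 1044 the demand price is (2868 - 1044)/4 = 456 and the supply price is (132 + 1044)/6 = 196.
Deadweight loss = ½ · (456 - 196) · (1668 - 1044) = ½ · 260 · 624 = 81120.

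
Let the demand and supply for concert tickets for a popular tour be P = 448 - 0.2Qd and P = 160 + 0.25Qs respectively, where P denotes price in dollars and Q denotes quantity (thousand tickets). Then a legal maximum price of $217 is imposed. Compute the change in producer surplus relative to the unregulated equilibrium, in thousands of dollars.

-44702

Rearranging demand gives Qd = 2240 - 5P; rearranging supply gives Qs = 4P - 640. Without the control the market clears where 2240 - 5P = 4P - 640, i.e. P* = 320 and Q* = 640.
Because the ceiling (217) lies below the market-clearing price, it is binding.
At P = 217: Qd = 2240 - 5·217 = 1155 and Qs = 4·217 - 640 = 228.
Producer surplus without the control is ½ · (320 - 160) · 640 = 51200.
With the ceiling, producers sell 228 units at 217, so PS = ½ · (217 - 160) · 228 = 6498.
Change in producer surplus = 6498 - 51200 = -44702.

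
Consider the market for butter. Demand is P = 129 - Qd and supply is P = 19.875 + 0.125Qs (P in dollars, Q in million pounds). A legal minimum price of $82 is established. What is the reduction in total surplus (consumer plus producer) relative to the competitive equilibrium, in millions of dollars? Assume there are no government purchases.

Rearranging demand gives Qd = 129 - P; rearranging supply gives Qs = 8P - 159. Without the control the market clears where 129 - P = 8P - 159, i.e. P* = 32 and Q* = 97.
The floor of 82 is above the equilibrium price 32, so it binds.
At P = 82: Qd = 129 - 82 = 47 and Qs = 8·82 - 159 = 497.
Quantity traded falls to 47. At Q = 47 the demand price is 129 - 47 = 82 and the supply price is (159 + 47)/8 = 25.75.
Deadweight loss = ½ · (82 - 25.75) · (97 - 47) = ½ · 56.25 · 50 = 1406.25.

1406.25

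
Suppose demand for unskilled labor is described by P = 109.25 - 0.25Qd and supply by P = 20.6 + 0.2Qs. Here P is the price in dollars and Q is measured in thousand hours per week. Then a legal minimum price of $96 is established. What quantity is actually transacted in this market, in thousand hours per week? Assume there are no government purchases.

Rearranging demand gives Qd = 437 - 4P; rearranging supply gives Qs = 5P - 103. Without the control the market clears where 437 - 4P = 5P - 103, i.e. P* = 60 and Q* = 197.
The floor of 96 is above the equilibrium price 60, so it binds.
At P = 96: Qd = 437 - 4·96 = 53 and Qs = 5·96 - 103 = 377.
The quantity actually transacted is the short side, demand: 53.

53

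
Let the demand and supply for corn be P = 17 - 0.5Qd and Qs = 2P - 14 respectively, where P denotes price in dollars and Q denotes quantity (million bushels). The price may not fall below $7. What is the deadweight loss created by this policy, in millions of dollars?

0

Rearranging demand gives Qd = 34 - 2P. Setting quantity demanded equal to quantity supplied, 34 - 2P = 2P - 14, gives P* = 12 and Q* = 10.
Since 7 is below P* = 12, the floor does not bind and the free-market outcome prevails.
Since the control does not bind, no trades are prevented and deadweight loss is zero.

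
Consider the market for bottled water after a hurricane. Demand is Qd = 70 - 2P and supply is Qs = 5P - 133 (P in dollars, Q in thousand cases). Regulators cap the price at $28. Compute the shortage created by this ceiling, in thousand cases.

7

Equilibrium: 70 - 2P = 5P - 133, so 203 = 7P and P* = 29, Q* = 12.
Because the ceiling (28) lies below the market-clearing price, it is binding.
At P = 28: Qd = 70 - 2·28 = 14 and Qs = 5·28 - 133 = 7.
Shortage = Qd - Qs = 14 - 7 = 7.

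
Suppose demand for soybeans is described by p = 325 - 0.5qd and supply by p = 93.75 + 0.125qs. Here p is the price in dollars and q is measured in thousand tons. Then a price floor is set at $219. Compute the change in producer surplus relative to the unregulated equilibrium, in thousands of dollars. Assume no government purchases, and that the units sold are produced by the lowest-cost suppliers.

Rearranging demand gives qd = 650 - 2p; rearranging supply gives qs = 8p - 750. In a free market, 650 - 2p = 8p - 750 gives the equilibrium p* = 140, q* = 370.
The floor of 219 is above the equilibrium price 140, so it binds.
At p = 219: qd = 650 - 2·219 = 212 and qs = 8·219 - 750 = 1002.
Producer surplus without the control is ½ · (140 - 93.75) · 370 = 8556.25.
With the floor, 212 units are sold at 219. The supply price at q = 212 is 120.25, so PS = ½ · [(219 - 93.75) + (219 - 120.25)] · 212 = 23744.
Change in producer surplus = 23744 - 8556.25 = 15187.75.

15187.75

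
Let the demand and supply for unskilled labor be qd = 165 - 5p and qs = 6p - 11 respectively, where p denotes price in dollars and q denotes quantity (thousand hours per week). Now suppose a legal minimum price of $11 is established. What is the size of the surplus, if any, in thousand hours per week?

Equilibrium: 165 - 5p = 6p - 11, so 176 = 11p and p* = 16, q* = 85.
The floor of 11 is below the equilibrium price 16, so it is not binding; the market clears at p* = 16, q* = 85.
Since the control does not bind, there is no surplus.

0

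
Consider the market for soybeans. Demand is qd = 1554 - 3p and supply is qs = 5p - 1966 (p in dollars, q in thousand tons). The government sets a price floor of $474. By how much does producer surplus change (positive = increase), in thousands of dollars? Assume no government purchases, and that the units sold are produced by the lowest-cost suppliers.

Without the control the market clears where 1554 - 3p = 5p - 1966, i.e. p* = 440 and q* = 234.
Since 474 > 440, the floor is binding.
At p = 474: qd = 1554 - 3·474 = 132 and qs = 5·474 - 1966 = 404.
Producer surplus without the control is ½ · (440 - 393.2) · 234 = 5475.6.
With the floor, 132 units are sold at 474. The supply price at q = 132 is 419.6, so PS = ½ · [(474 - 393.2) + (474 - 419.6)] · 132 = 8923.2.
Change in producer surplus = 8923.2 - 5475.6 = 3447.6.

3447.6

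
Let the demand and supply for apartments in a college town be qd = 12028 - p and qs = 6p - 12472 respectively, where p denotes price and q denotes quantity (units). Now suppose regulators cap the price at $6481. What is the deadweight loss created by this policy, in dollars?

Equilibrium: 12028 - p = 6p - 12472, so 24500 = 7p and p* = 3500, q* = 8528.
The ceiling of 6481 is above the equilibrium price 3500, so it is not binding; the market clears at p* = 3500, q* = 8528.
Since the control does not bind, no trades are prevented and deadweight loss is zero.

0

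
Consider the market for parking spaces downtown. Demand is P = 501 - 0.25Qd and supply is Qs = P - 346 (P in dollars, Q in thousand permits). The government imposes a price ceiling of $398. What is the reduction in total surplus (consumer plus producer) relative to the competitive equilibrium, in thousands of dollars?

Rearranging demand gives Qd = 2004 - 4P. In a free market, 2004 - 4P = P - 346 gives the equilibrium P* = 470, Q* = 124.
Since 398 < 470, the ceiling is binding.
At P = 398: Qd = 2004 - 4·398 = 412 and Qs = 398 - 346 = 52.
Quantity traded falls to 52. At Q = 52 the demand price is (2004 - 52)/4 = 488 and the supply price is 346 + 52 = 398.
Deadweight loss = ½ · (488 - 398) · (124 - 52) = ½ · 90 · 72 = 3240.

3240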